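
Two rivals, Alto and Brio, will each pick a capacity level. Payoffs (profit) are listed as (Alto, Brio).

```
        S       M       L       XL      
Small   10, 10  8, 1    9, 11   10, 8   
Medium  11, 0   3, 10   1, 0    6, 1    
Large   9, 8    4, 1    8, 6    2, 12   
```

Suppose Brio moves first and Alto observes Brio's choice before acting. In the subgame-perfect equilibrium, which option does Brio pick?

Solve by backward induction (Brio leads).
- S: BR = Medium, leader payoff 0.
- M: BR = Small, leader payoff 1.
- L: BR = Small, leader payoff 11.
- XL: BR = Small, leader payoff 8.
Maximizing over 0, 1, 11, 8, Brio chooses L. Subgame-perfect outcome: (Small, L) with payoffs (9, 11).

L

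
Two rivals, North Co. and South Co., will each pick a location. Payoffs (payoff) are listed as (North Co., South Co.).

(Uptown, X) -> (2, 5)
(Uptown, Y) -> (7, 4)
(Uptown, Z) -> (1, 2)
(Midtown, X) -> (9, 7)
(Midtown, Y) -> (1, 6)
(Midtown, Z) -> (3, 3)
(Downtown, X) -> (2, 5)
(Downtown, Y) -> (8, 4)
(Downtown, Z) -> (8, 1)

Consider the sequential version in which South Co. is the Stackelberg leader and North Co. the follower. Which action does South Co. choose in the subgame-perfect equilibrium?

North Co. best-responds to each possible South Co. move:
- X: BR = Midtown, leader payoff 7.
- Y: BR = Downtown, leader payoff 4.
- Z: BR = Downtown, leader payoff 1.
Maximizing over 7, 4, 1, South Co. chooses X. Subgame-perfect outcome: (Midtown, X) with payoffs (9, 7).

X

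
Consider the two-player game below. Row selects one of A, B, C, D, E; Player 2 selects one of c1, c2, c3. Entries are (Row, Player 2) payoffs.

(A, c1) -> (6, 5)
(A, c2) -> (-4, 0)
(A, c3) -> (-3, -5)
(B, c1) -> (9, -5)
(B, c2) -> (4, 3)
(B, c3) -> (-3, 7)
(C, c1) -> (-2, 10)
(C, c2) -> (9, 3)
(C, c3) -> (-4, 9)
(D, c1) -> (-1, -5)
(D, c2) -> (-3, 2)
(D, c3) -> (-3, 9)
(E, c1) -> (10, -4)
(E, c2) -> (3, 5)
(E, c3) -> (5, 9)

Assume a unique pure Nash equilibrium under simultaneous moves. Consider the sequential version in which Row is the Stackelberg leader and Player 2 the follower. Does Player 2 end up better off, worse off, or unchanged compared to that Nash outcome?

worse off

Work backward from Player 2's decision.
- A: BR = c1, leader payoff 6.
- B: BR = c3, leader payoff -3.
- C: BR = c1, leader payoff -2.
- D: BR = c3, leader payoff -3.
- E: BR = c3, leader payoff 5.
Among 6, -3, -2, -3, 5, the best is 6 at A. Subgame-perfect outcome: (A, c1) with payoffs (6, 5).
Under simultaneous play:
Row's best replies: c1→E; c2→C; c3→E.
Player 2's best replies: A→c1; B→c3; C→c1; D→c3; E→c3.
Only (E, c3) has each player best-responding; Nash payoffs (5, 9).
Player 2 earns 5 sequentially versus 9 at the Nash outcome: worse off.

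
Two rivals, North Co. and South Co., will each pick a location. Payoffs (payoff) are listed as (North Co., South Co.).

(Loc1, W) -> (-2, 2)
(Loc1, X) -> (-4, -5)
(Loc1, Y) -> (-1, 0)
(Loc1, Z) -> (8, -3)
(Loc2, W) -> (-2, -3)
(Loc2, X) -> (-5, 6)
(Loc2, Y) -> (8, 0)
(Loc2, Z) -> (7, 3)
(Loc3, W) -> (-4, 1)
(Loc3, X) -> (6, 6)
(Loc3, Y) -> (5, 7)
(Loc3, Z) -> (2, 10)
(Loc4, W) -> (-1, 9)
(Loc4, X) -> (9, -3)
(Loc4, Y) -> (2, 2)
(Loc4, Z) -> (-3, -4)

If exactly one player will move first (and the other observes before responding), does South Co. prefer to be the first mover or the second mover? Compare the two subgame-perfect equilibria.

If North Co. leads: South Co.'s best replies are Loc1→W, Loc2→X, Loc3→Z, Loc4→W; North Co.'s induced payoffs -2, -5, 2, -1; outcome (Loc3, Z), payoffs (2, 10).
If South Co. leads: North Co.'s best replies are W→Loc4, X→Loc4, Y→Loc2, Z→Loc1; South Co.'s induced payoffs 9, -3, 0, -3; outcome (Loc4, W), payoffs (-1, 9).
South Co. gets 9 moving first and 10 moving second, so South Co. prefers to move second.

second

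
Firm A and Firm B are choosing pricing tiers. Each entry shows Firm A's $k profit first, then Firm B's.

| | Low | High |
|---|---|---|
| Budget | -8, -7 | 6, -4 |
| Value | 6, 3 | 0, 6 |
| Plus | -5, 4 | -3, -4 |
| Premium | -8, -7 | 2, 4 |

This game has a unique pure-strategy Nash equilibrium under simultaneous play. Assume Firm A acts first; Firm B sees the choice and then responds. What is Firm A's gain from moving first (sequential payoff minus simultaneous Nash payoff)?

0

Work backward from Firm B's decision.
- Budget: BR = High, leader payoff 6.
- Value: BR = High, leader payoff 0.
- Plus: BR = Low, leader payoff -5.
- Premium: BR = High, leader payoff 2.
Firm A's induced payoffs are 6, 0, -5, 2, so Firm A commits to Budget. Subgame-perfect outcome: (Budget, High) with payoffs (6, -4).
Under simultaneous play:
Firm A's best replies: Low→Value; High→Budget.
Firm B's best replies: Budget→High; Value→High; Plus→Low; Premium→High.
The unique mutual best reply is (Budget, High), giving (6, -4).
Firm A's commitment gain: 6 − 6 = 0.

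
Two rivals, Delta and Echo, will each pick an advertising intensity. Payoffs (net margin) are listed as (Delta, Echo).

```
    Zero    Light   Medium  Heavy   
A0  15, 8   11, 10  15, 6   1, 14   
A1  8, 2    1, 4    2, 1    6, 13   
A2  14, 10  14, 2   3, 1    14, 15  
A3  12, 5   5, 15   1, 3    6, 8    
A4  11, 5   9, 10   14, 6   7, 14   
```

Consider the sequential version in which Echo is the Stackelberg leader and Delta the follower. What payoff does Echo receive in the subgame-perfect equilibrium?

Work backward from Delta's decision.
- Zero: BR = A0, leader payoff 8.
- Light: BR = A2, leader payoff 2.
- Medium: BR = A0, leader payoff 6.
- Heavy: BR = A2, leader payoff 15.
Echo's induced payoffs are 8, 2, 6, 15, so Echo commits to Heavy. Subgame-perfect outcome: (A2, Heavy) with payoffs (14, 15).

15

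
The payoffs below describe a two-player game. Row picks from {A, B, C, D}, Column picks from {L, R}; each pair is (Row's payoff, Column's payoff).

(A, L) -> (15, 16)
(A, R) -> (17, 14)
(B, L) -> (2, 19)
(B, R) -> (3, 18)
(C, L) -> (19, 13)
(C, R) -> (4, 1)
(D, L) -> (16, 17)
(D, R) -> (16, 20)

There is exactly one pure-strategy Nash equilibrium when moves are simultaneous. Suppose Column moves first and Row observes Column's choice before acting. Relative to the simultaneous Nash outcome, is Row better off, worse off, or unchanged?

Row best-responds to each possible Column move:
- L: Row compares 15, 2, 19, 16 and picks C; Column would get 13.
- R: Row compares 17, 3, 4, 16 and picks A; Column would get 14.
Among 13, 14, the best is 14 at R. Subgame-perfect outcome: (A, R) with payoffs (17, 14).
Now find the simultaneous Nash equilibrium.
Row's best replies: L→C; R→A.
Column's best replies: A→L; B→L; C→L; D→R.
The unique mutual best reply is (C, L), giving (19, 13).
Row earns 17 sequentially versus 19 at the Nash outcome: worse off.

worse off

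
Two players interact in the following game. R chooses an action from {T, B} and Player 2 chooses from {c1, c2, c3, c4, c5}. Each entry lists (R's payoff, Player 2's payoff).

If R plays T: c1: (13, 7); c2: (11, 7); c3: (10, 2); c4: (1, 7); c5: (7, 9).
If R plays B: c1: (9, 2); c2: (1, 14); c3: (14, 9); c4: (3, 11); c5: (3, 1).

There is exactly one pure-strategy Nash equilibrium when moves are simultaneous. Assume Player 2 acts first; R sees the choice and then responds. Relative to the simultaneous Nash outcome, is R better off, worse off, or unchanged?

Solve by backward induction (Player 2 leads).
- c1: R compares 13, 9 and picks T; Player 2 would get 7.
- c2: R compares 11, 1 and picks T; Player 2 would get 7.
- c3: R compares 10, 14 and picks B; Player 2 would get 9.
- c4: R compares 1, 3 and picks B; Player 2 would get 11.
- c5: R compares 7, 3 and picks T; Player 2 would get 9.
Maximizing over 7, 7, 9, 11, 9, Player 2 chooses c4. Subgame-perfect outcome: (B, c4) with payoffs (3, 11).
Under simultaneous play:
R's best replies: c1→T; c2→T; c3→B; c4→B; c5→T.
Player 2's best replies: T→c5; B→c2.
Only (T, c5) has each player best-responding; Nash payoffs (7, 9).
R earns 3 sequentially versus 7 at the Nash outcome: worse off.

worse off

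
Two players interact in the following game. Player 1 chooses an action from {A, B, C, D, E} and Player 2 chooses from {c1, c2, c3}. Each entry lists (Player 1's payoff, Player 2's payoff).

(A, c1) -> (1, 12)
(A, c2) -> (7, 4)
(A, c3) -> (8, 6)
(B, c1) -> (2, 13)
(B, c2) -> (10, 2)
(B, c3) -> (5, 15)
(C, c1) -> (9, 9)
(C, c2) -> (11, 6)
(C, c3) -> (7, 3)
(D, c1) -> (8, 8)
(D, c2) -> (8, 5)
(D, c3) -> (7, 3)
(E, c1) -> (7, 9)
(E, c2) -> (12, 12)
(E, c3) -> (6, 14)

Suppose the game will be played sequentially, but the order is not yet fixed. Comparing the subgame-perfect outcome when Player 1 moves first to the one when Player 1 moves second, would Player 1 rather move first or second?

If Player 1 leads: Player 2's best replies are A→c1, B→c3, C→c1, D→c1, E→c3; Player 1's induced payoffs 1, 5, 9, 8, 6; outcome (C, c1), payoffs (9, 9).
If Player 2 leads: Player 1's best replies are c1→C, c2→E, c3→A; Player 2's induced payoffs 9, 12, 6; outcome (E, c2), payoffs (12, 12).
Player 1 gets 9 moving first and 12 moving second, so Player 1 prefers to move second.

second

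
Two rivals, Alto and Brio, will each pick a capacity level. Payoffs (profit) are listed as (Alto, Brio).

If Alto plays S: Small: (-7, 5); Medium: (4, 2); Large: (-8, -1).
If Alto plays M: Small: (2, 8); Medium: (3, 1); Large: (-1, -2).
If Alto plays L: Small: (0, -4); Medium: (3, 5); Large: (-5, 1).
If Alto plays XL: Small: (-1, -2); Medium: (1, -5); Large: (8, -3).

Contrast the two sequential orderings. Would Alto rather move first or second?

first

If Alto leads: Brio's best replies are S→Small, M→Small, L→Medium, XL→Small; Alto's induced payoffs -7, 2, 3, -1; outcome (L, Medium), payoffs (3, 5).
If Brio leads: Alto's best replies are Small→M, Medium→S, Large→XL; Brio's induced payoffs 8, 2, -3; outcome (M, Small), payoffs (2, 8).
Alto gets 3 moving first and 2 moving second, so Alto prefers to move first.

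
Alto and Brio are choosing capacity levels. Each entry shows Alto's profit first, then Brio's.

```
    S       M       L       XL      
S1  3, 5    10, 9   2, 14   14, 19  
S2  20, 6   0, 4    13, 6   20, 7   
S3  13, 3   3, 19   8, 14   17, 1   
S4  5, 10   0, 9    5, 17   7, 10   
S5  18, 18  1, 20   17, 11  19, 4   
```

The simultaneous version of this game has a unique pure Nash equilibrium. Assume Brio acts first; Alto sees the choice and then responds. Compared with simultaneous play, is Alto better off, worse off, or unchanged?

worse off

Work backward from Alto's decision.
- S: BR = S2, leader payoff 6.
- M: BR = S1, leader payoff 9.
- L: BR = S5, leader payoff 11.
- XL: BR = S2, leader payoff 7.
Maximizing over 6, 9, 11, 7, Brio chooses L. Subgame-perfect outcome: (S5, L) with payoffs (17, 11).
For the simultaneous game, intersect best replies.
Alto's best replies: S→S2; M→S1; L→S5; XL→S2.
Brio's best replies: S1→XL; S2→XL; S3→M; S4→L; S5→M.
Only (S2, XL) has each player best-responding; Nash payoffs (20, 7).
Alto earns 17 sequentially versus 20 at the Nash outcome: worse off.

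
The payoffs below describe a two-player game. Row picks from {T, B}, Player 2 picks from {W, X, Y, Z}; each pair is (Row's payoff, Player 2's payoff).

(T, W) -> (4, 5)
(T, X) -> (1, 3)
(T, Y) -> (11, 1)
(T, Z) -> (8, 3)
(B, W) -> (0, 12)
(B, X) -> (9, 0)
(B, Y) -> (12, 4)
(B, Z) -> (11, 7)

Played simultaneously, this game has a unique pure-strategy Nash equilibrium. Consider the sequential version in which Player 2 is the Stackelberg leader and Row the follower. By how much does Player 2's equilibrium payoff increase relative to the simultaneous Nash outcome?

2

Work backward from Row's decision.
- W → Row plays T (best of 4, 0); Player 2 gets 5.
- X → Row plays B (best of 1, 9); Player 2 gets 0.
- Y → Row plays B (best of 11, 12); Player 2 gets 4.
- Z → Row plays B (best of 8, 11); Player 2 gets 7.
Player 2's induced payoffs are 5, 0, 4, 7, so Player 2 commits to Z. Subgame-perfect outcome: (B, Z) with payoffs (11, 7).
Now find the simultaneous Nash equilibrium.
Row's best replies: W→T; X→B; Y→B; Z→B.
Player 2's best replies: T→W; B→W.
The unique mutual best reply is (T, W), giving (4, 5).
Player 2's commitment gain: 7 − 5 = 2.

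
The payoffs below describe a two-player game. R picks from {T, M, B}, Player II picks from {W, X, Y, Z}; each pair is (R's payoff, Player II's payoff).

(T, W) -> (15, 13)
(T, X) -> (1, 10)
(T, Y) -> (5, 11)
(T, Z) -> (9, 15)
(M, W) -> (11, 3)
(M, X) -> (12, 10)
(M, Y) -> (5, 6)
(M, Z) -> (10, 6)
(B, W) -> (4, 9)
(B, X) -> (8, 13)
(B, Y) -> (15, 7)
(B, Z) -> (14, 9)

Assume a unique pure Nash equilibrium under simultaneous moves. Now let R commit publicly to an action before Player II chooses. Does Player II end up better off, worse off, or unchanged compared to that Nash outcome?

unchanged

Backward induction with R moving first.
- T: BR = Z, leader payoff 9.
- M: BR = X, leader payoff 12.
- B: BR = X, leader payoff 8.
Among 9, 12, 8, the best is 12 at M. Subgame-perfect outcome: (M, X) with payoffs (12, 10).
For the simultaneous game, intersect best replies.
R's best replies: W→T; X→M; Y→B; Z→B.
Player II's best replies: T→Z; M→X; B→X.
The unique mutual best reply is (M, X), giving (12, 10).
Player II earns 10 sequentially versus 10 at the Nash outcome: unchanged.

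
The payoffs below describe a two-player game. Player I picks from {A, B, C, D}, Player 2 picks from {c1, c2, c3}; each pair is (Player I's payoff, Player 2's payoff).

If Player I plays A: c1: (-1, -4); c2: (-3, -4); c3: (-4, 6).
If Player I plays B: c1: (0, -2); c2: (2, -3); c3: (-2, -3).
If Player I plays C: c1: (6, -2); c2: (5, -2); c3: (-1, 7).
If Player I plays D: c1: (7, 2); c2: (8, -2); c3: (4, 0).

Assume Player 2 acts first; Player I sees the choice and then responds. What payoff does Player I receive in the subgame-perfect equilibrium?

Work backward from Player I's decision.
- c1: BR = D, leader payoff 2.
- c2: BR = D, leader payoff -2.
- c3: BR = D, leader payoff 0.
Among 2, -2, 0, the best is 2 at c1. Subgame-perfect outcome: (D, c1) with payoffs (7, 2).

7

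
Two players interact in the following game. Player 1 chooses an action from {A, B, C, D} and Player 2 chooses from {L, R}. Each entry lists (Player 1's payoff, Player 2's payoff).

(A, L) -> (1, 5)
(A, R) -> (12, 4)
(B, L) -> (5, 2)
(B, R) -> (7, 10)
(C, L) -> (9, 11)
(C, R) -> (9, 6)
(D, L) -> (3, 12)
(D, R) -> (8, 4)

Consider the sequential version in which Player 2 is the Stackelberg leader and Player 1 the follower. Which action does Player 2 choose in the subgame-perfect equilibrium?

L

Player 1 best-responds to each possible Player 2 move:
- L: BR = C, leader payoff 11.
- R: BR = A, leader payoff 4.
Maximizing over 11, 4, Player 2 chooses L. Subgame-perfect outcome: (C, L) with payoffs (9, 11).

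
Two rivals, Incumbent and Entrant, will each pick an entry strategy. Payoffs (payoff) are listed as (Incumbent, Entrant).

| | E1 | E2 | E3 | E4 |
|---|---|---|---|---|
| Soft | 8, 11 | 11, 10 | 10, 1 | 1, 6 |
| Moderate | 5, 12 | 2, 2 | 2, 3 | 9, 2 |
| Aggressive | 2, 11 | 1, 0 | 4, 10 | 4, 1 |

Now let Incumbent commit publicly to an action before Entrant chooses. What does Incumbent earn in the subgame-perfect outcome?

8

Work backward from Entrant's decision.
- Soft: BR = E1, leader payoff 8.
- Moderate: BR = E1, leader payoff 5.
- Aggressive: BR = E1, leader payoff 2.
Incumbent's induced payoffs are 8, 5, 2, so Incumbent commits to Soft. Subgame-perfect outcome: (Soft, E1) with payoffs (8, 11).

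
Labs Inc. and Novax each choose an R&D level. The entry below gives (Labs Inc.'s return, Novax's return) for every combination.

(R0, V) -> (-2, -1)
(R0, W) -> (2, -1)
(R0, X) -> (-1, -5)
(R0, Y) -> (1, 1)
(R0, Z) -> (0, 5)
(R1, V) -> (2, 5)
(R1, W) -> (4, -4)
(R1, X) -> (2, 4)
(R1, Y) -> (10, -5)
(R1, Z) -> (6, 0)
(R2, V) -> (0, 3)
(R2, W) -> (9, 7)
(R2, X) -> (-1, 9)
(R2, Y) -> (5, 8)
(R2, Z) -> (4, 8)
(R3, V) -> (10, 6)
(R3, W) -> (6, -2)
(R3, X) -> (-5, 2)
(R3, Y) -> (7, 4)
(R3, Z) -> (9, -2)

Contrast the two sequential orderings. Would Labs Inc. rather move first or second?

first

If Labs Inc. leads: Novax's best replies are R0→Z, R1→V, R2→X, R3→V; Labs Inc.'s induced payoffs 0, 2, -1, 10; outcome (R3, V), payoffs (10, 6).
If Novax leads: Labs Inc.'s best replies are V→R3, W→R2, X→R1, Y→R1, Z→R3; Novax's induced payoffs 6, 7, 4, -5, -2; outcome (R2, W), payoffs (9, 7).
Labs Inc. gets 10 moving first and 9 moving second, so Labs Inc. prefers to move first.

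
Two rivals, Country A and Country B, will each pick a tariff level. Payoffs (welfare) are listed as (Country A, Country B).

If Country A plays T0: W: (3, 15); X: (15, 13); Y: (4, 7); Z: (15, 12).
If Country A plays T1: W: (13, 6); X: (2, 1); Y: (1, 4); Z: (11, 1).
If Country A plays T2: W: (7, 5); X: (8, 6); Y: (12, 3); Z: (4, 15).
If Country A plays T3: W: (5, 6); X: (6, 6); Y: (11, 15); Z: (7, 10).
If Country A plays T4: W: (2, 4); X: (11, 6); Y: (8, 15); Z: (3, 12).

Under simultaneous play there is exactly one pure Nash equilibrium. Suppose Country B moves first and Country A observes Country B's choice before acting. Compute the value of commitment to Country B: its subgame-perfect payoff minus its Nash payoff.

Country A best-responds to each possible Country B move:
- W: Country A compares 3, 13, 7, 5, 2 and picks T1; Country B would get 6.
- X: Country A compares 15, 2, 8, 6, 11 and picks T0; Country B would get 13.
- Y: Country A compares 4, 1, 12, 11, 8 and picks T2; Country B would get 3.
- Z: Country A compares 15, 11, 4, 7, 3 and picks T0; Country B would get 12.
Maximizing over 6, 13, 3, 12, Country B chooses X. Subgame-perfect outcome: (T0, X) with payoffs (15, 13).
For the simultaneous game, intersect best replies.
Country A's best replies: W→T1; X→T0; Y→T2; Z→T0.
Country B's best replies: T0→W; T1→W; T2→Z; T3→Y; T4→Y.
The unique mutual best reply is (T1, W), giving (13, 6).
Country B's commitment gain: 13 − 6 = 7.

7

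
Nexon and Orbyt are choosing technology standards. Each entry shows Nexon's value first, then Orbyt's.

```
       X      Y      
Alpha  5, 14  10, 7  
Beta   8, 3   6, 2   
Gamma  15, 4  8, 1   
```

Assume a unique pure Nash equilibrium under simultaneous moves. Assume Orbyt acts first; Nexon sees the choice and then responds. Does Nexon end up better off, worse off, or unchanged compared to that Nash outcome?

worse off

Backward induction with Orbyt moving first.
- X: BR = Gamma, leader payoff 4.
- Y: BR = Alpha, leader payoff 7.
Among 4, 7, the best is 7 at Y. Subgame-perfect outcome: (Alpha, Y) with payoffs (10, 7).
For the simultaneous game, intersect best replies.
Nexon's best replies: X→Gamma; Y→Alpha.
Orbyt's best replies: Alpha→X; Beta→X; Gamma→X.
The unique mutual best reply is (Gamma, X), giving (15, 4).
Nexon earns 10 sequentially versus 15 at the Nash outcome: worse off.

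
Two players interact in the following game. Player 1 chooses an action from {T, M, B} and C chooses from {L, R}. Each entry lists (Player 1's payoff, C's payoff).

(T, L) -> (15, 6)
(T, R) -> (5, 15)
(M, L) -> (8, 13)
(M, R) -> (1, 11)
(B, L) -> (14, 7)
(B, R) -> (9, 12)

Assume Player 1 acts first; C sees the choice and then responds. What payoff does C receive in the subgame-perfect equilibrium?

12

Solve by backward induction (Player 1 leads).
- T: BR = R, leader payoff 5.
- M: BR = L, leader payoff 8.
- B: BR = R, leader payoff 9.
Maximizing over 5, 8, 9, Player 1 chooses B. Subgame-perfect outcome: (B, R) with payoffs (9, 12).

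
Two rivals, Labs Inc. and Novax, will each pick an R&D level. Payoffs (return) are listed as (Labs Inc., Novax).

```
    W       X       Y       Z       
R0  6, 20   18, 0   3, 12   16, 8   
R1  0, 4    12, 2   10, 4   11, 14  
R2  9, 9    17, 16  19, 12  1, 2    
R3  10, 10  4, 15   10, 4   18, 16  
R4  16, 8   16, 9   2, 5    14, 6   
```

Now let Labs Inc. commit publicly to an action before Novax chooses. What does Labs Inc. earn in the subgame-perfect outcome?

18

Novax best-responds to each possible Labs Inc. move:
- R0 → Novax plays W (best of 20, 0, 12, 8); Labs Inc. gets 6.
- R1 → Novax plays Z (best of 4, 2, 4, 14); Labs Inc. gets 11.
- R2 → Novax plays X (best of 9, 16, 12, 2); Labs Inc. gets 17.
- R3 → Novax plays Z (best of 10, 15, 4, 16); Labs Inc. gets 18.
- R4 → Novax plays X (best of 8, 9, 5, 6); Labs Inc. gets 16.
Labs Inc.'s induced payoffs are 6, 11, 17, 18, 16, so Labs Inc. commits to R3. Subgame-perfect outcome: (R3, Z) with payoffs (18, 16).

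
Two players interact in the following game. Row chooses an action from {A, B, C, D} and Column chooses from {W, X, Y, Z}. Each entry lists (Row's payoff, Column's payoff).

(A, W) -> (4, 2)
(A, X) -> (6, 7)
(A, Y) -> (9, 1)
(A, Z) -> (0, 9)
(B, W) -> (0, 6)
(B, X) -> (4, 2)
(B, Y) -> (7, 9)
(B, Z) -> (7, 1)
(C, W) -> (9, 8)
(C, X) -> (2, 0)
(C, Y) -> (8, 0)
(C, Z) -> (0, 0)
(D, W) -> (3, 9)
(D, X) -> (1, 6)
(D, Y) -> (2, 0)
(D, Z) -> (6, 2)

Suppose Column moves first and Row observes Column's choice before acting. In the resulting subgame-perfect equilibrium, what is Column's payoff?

Row best-responds to each possible Column move:
- W: BR = C, leader payoff 8.
- X: BR = A, leader payoff 7.
- Y: BR = A, leader payoff 1.
- Z: BR = B, leader payoff 1.
Column's induced payoffs are 8, 7, 1, 1, so Column commits to W. Subgame-perfect outcome: (C, W) with payoffs (9, 8).

8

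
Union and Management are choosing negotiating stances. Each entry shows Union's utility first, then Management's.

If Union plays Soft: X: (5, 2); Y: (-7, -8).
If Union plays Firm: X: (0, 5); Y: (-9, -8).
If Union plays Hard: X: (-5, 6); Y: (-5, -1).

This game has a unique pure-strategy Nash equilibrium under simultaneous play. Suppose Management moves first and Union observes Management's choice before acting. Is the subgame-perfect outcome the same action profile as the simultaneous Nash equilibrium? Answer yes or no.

Solve by backward induction (Management leads).
- X: Union compares 5, 0, -5 and picks Soft; Management would get 2.
- Y: Union compares -7, -9, -5 and picks Hard; Management would get -1.
Maximizing over 2, -1, Management chooses X. Subgame-perfect outcome: (Soft, X) with payoffs (5, 2).
Now find the simultaneous Nash equilibrium.
Union's best replies: X→Soft; Y→Hard.
Management's best replies: Soft→X; Firm→X; Hard→X.
The unique mutual best reply is (Soft, X), giving (5, 2).
Sequential outcome (Soft, X) coincides with the Nash profile (Soft, X).

yes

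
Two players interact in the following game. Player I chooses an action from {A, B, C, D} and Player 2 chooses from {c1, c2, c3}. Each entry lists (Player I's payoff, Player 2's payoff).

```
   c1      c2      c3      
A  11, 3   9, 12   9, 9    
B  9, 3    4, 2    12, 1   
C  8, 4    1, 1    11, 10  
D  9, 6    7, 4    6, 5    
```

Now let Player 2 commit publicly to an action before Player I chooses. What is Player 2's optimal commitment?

Solve by backward induction (Player 2 leads).
- c1 → Player I plays A (best of 11, 9, 8, 9); Player 2 gets 3.
- c2 → Player I plays A (best of 9, 4, 1, 7); Player 2 gets 12.
- c3 → Player I plays B (best of 9, 12, 11, 6); Player 2 gets 1.
Maximizing over 3, 12, 1, Player 2 chooses c2. Subgame-perfect outcome: (A, c2) with payoffs (9, 12).

c2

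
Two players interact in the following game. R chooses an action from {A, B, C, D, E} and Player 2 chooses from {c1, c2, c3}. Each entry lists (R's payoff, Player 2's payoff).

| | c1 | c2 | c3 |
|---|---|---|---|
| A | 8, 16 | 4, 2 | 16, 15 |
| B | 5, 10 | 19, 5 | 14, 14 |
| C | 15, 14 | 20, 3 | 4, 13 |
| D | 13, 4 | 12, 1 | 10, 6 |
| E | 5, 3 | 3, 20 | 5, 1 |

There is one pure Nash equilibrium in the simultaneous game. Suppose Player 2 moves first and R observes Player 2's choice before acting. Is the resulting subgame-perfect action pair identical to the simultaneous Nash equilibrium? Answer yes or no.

no

Backward induction with Player 2 moving first.
- c1 → R plays C (best of 8, 5, 15, 13, 5); Player 2 gets 14.
- c2 → R plays C (best of 4, 19, 20, 12, 3); Player 2 gets 3.
- c3 → R plays A (best of 16, 14, 4, 10, 5); Player 2 gets 15.
Maximizing over 14, 3, 15, Player 2 chooses c3. Subgame-perfect outcome: (A, c3) with payoffs (16, 15).
For the simultaneous game, intersect best replies.
R's best replies: c1→C; c2→C; c3→A.
Player 2's best replies: A→c1; B→c3; C→c1; D→c3; E→c2.
Only (C, c1) has each player best-responding; Nash payoffs (15, 14).
Sequential outcome (A, c3) differs from the Nash profile (C, c1).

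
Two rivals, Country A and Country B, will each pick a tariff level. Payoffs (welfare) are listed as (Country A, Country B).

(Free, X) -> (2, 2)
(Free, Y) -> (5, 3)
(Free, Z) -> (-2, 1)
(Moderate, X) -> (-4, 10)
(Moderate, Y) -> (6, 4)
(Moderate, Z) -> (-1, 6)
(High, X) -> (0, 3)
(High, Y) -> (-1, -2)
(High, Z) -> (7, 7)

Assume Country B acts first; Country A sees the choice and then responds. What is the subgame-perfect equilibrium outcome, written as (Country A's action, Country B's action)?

(High, Z)

Country A best-responds to each possible Country B move:
- X: BR = Free, leader payoff 2.
- Y: BR = Moderate, leader payoff 4.
- Z: BR = High, leader payoff 7.
Among 2, 4, 7, the best is 7 at Z. Subgame-perfect outcome: (High, Z) with payoffs (7, 7).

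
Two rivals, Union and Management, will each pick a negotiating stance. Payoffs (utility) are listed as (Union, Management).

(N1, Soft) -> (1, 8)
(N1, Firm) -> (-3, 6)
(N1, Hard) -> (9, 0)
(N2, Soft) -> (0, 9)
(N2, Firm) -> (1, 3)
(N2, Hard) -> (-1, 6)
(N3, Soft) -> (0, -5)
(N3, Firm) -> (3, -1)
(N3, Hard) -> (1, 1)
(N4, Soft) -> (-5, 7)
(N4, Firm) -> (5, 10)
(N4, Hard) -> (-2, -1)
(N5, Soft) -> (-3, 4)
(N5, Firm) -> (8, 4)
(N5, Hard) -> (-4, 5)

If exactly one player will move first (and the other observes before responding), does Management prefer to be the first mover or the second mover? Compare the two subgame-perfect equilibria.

If Union leads: Management's best replies are N1→Soft, N2→Soft, N3→Hard, N4→Firm, N5→Hard; Union's induced payoffs 1, 0, 1, 5, -4; outcome (N4, Firm), payoffs (5, 10).
If Management leads: Union's best replies are Soft→N1, Firm→N5, Hard→N1; Management's induced payoffs 8, 4, 0; outcome (N1, Soft), payoffs (1, 8).
Management gets 8 moving first and 10 moving second, so Management prefers to move second.

second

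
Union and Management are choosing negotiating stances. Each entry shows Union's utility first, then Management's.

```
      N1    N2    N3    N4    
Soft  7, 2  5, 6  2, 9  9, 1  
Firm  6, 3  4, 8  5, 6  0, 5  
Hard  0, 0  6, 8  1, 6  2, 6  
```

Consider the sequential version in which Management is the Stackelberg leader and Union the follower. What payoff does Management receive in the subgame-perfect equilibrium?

Backward induction with Management moving first.
- N1: Union compares 7, 6, 0 and picks Soft; Management would get 2.
- N2: Union compares 5, 4, 6 and picks Hard; Management would get 8.
- N3: Union compares 2, 5, 1 and picks Firm; Management would get 6.
- N4: Union compares 9, 0, 2 and picks Soft; Management would get 1.
Management's induced payoffs are 2, 8, 6, 1, so Management commits to N2. Subgame-perfect outcome: (Hard, N2) with payoffs (6, 8).

8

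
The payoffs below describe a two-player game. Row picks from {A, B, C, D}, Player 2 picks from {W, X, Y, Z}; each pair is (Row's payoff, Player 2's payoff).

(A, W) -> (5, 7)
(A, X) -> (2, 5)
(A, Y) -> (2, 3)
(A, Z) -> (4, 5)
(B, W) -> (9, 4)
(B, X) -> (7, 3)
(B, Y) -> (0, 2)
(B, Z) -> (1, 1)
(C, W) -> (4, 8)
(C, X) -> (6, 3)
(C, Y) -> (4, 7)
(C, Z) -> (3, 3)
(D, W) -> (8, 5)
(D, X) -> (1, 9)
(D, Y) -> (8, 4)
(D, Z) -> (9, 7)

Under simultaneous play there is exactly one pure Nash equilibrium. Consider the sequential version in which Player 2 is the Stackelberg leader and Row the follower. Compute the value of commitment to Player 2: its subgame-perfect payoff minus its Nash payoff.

3

Solve by backward induction (Player 2 leads).
- W: Row compares 5, 9, 4, 8 and picks B; Player 2 would get 4.
- X: Row compares 2, 7, 6, 1 and picks B; Player 2 would get 3.
- Y: Row compares 2, 0, 4, 8 and picks D; Player 2 would get 4.
- Z: Row compares 4, 1, 3, 9 and picks D; Player 2 would get 7.
Player 2's induced payoffs are 4, 3, 4, 7, so Player 2 commits to Z. Subgame-perfect outcome: (D, Z) with payoffs (9, 7).
For the simultaneous game, intersect best replies.
Row's best replies: W→B; X→B; Y→D; Z→D.
Player 2's best replies: A→W; B→W; C→W; D→X.
The unique mutual best reply is (B, W), giving (9, 4).
Player 2's commitment gain: 7 − 4 = 3.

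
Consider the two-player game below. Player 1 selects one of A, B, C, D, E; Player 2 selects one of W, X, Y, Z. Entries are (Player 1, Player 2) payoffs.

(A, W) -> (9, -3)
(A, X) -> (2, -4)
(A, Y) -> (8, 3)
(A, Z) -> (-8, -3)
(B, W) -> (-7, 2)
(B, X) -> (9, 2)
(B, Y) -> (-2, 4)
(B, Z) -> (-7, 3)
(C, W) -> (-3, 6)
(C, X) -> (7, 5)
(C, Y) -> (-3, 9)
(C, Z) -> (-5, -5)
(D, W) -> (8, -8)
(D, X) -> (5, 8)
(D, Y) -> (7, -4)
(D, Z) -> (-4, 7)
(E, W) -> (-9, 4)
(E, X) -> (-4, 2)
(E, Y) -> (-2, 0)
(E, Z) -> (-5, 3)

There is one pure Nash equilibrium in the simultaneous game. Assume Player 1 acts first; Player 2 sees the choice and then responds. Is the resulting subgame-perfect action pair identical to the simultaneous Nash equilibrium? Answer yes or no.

yes

Backward induction with Player 1 moving first.
- A: Player 2 compares -3, -4, 3, -3 and picks Y; Player 1 would get 8.
- B: Player 2 compares 2, 2, 4, 3 and picks Y; Player 1 would get -2.
- C: Player 2 compares 6, 5, 9, -5 and picks Y; Player 1 would get -3.
- D: Player 2 compares -8, 8, -4, 7 and picks X; Player 1 would get 5.
- E: Player 2 compares 4, 2, 0, 3 and picks W; Player 1 would get -9.
Player 1's induced payoffs are 8, -2, -3, 5, -9, so Player 1 commits to A. Subgame-perfect outcome: (A, Y) with payoffs (8, 3).
Under simultaneous play:
Player 1's best replies: W→A; X→B; Y→A; Z→D.
Player 2's best replies: A→Y; B→Y; C→Y; D→X; E→W.
The unique mutual best reply is (A, Y), giving (8, 3).
Sequential outcome (A, Y) coincides with the Nash profile (A, Y).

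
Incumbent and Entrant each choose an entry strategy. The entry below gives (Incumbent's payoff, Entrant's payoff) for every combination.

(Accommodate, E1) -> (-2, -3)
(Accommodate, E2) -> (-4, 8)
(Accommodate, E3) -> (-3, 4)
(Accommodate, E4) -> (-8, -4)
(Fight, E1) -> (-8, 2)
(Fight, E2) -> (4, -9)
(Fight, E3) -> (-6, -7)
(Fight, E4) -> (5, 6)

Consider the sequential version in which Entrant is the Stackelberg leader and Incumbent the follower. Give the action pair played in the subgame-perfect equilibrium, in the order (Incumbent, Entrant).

Work backward from Incumbent's decision.
- E1 → Incumbent plays Accommodate (best of -2, -8); Entrant gets -3.
- E2 → Incumbent plays Fight (best of -4, 4); Entrant gets -9.
- E3 → Incumbent plays Accommodate (best of -3, -6); Entrant gets 4.
- E4 → Incumbent plays Fight (best of -8, 5); Entrant gets 6.
Entrant's induced payoffs are -3, -9, 4, 6, so Entrant commits to E4. Subgame-perfect outcome: (Fight, E4) with payoffs (5, 6).

(Fight, E4)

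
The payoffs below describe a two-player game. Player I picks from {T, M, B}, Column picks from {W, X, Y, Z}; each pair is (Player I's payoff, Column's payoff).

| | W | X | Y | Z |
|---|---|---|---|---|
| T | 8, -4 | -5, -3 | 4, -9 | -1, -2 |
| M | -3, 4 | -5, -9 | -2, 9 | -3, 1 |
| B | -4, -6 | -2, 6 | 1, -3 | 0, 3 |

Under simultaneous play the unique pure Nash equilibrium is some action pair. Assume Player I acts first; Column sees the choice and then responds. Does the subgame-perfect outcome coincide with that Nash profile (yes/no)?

no

Work backward from Column's decision.
- T → Column plays Z (best of -4, -3, -9, -2); Player I gets -1.
- M → Column plays Y (best of 4, -9, 9, 1); Player I gets -2.
- B → Column plays X (best of -6, 6, -3, 3); Player I gets -2.
Maximizing over -1, -2, -2, Player I chooses T. Subgame-perfect outcome: (T, Z) with payoffs (-1, -2).
For the simultaneous game, intersect best replies.
Player I's best replies: W→T; X→B; Y→T; Z→B.
Column's best replies: T→Z; M→Y; B→X.
The unique mutual best reply is (B, X), giving (-2, 6).
Sequential outcome (T, Z) differs from the Nash profile (B, X).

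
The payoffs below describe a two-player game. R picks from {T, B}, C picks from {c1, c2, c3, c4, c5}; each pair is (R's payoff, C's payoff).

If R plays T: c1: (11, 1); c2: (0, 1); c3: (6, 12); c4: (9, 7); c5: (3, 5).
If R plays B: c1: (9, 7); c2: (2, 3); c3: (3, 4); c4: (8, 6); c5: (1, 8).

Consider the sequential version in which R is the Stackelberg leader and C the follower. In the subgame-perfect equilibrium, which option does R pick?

T

C best-responds to each possible R move:
- T: C compares 1, 1, 12, 7, 5 and picks c3; R would get 6.
- B: C compares 7, 3, 4, 6, 8 and picks c5; R would get 1.
R's induced payoffs are 6, 1, so R commits to T. Subgame-perfect outcome: (T, c3) with payoffs (6, 12).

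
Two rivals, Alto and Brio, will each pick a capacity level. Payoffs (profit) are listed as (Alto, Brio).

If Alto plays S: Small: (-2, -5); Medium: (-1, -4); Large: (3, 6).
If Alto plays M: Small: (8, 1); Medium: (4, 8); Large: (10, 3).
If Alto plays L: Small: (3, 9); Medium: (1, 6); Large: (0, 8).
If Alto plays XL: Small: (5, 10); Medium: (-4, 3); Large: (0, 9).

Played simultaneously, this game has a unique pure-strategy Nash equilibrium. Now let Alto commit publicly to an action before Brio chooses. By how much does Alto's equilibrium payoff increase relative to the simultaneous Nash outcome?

1

Backward induction with Alto moving first.
- S: BR = Large, leader payoff 3.
- M: BR = Medium, leader payoff 4.
- L: BR = Small, leader payoff 3.
- XL: BR = Small, leader payoff 5.
Alto's induced payoffs are 3, 4, 3, 5, so Alto commits to XL. Subgame-perfect outcome: (XL, Small) with payoffs (5, 10).
Now find the simultaneous Nash equilibrium.
Alto's best replies: Small→M; Medium→M; Large→M.
Brio's best replies: S→Large; M→Medium; L→Small; XL→Small.
The unique mutual best reply is (M, Medium), giving (4, 8).
Alto's commitment gain: 5 − 4 = 1.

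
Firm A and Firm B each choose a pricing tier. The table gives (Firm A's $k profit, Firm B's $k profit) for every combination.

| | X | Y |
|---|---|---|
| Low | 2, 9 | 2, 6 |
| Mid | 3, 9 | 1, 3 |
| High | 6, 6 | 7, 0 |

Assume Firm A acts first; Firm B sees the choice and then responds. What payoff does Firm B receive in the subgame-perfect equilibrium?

Firm B best-responds to each possible Firm A move:
- Low: Firm B compares 9, 6 and picks X; Firm A would get 2.
- Mid: Firm B compares 9, 3 and picks X; Firm A would get 3.
- High: Firm B compares 6, 0 and picks X; Firm A would get 6.
Firm A's induced payoffs are 2, 3, 6, so Firm A commits to High. Subgame-perfect outcome: (High, X) with payoffs (6, 6).

6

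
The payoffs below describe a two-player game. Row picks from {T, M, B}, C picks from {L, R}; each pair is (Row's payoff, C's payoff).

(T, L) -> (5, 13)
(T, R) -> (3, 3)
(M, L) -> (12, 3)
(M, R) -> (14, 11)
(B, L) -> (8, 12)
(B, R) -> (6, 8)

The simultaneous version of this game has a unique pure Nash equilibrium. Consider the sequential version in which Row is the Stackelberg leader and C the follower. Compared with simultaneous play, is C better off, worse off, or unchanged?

unchanged

Work backward from C's decision.
- T: C compares 13, 3 and picks L; Row would get 5.
- M: C compares 3, 11 and picks R; Row would get 14.
- B: C compares 12, 8 and picks L; Row would get 8.
Among 5, 14, 8, the best is 14 at M. Subgame-perfect outcome: (M, R) with payoffs (14, 11).
Under simultaneous play:
Row's best replies: L→M; R→M.
C's best replies: T→L; M→R; B→L.
The unique mutual best reply is (M, R), giving (14, 11).
C earns 11 sequentially versus 11 at the Nash outcome: unchanged.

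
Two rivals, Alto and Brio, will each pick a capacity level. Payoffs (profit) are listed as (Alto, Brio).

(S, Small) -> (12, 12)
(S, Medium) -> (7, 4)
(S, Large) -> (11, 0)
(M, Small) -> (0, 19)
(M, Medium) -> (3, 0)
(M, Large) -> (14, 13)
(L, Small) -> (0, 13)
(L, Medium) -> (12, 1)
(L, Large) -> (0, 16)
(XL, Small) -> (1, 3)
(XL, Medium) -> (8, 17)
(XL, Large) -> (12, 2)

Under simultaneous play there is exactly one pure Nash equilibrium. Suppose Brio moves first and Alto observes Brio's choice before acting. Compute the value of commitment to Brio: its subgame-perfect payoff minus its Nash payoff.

1

Backward induction with Brio moving first.
- Small: BR = S, leader payoff 12.
- Medium: BR = L, leader payoff 1.
- Large: BR = M, leader payoff 13.
Among 12, 1, 13, the best is 13 at Large. Subgame-perfect outcome: (M, Large) with payoffs (14, 13).
Under simultaneous play:
Alto's best replies: Small→S; Medium→L; Large→M.
Brio's best replies: S→Small; M→Small; L→Large; XL→Medium.
Only (S, Small) has each player best-responding; Nash payoffs (12, 12).
Brio's commitment gain: 13 − 12 = 1.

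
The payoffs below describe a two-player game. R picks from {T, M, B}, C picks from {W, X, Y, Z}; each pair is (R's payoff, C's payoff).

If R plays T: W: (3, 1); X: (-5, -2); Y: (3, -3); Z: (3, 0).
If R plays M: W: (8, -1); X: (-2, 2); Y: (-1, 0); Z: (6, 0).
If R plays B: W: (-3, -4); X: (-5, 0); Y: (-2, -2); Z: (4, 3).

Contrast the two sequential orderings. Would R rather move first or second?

If R leads: C's best replies are T→W, M→X, B→Z; R's induced payoffs 3, -2, 4; outcome (B, Z), payoffs (4, 3).
If C leads: R's best replies are W→M, X→M, Y→T, Z→M; C's induced payoffs -1, 2, -3, 0; outcome (M, X), payoffs (-2, 2).
R gets 4 moving first and -2 moving second, so R prefers to move first.

first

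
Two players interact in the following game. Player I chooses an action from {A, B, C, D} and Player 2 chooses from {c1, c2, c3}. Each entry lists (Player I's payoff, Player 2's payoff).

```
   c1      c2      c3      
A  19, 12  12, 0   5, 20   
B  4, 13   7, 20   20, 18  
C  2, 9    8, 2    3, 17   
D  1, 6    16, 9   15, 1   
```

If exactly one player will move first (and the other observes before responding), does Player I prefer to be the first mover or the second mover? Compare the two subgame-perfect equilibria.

If Player I leads: Player 2's best replies are A→c3, B→c2, C→c3, D→c2; Player I's induced payoffs 5, 7, 3, 16; outcome (D, c2), payoffs (16, 9).
If Player 2 leads: Player I's best replies are c1→A, c2→D, c3→B; Player 2's induced payoffs 12, 9, 18; outcome (B, c3), payoffs (20, 18).
Player I gets 16 moving first and 20 moving second, so Player I prefers to move second.

second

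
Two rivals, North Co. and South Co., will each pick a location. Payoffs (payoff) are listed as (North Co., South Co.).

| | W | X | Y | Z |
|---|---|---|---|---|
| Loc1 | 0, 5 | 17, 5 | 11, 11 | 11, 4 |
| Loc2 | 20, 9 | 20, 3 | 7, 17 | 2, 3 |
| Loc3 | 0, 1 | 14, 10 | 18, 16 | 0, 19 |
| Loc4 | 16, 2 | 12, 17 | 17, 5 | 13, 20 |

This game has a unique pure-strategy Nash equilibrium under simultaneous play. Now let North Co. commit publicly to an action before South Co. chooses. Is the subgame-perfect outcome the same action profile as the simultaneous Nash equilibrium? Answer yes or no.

Work backward from South Co.'s decision.
- Loc1: BR = Y, leader payoff 11.
- Loc2: BR = Y, leader payoff 7.
- Loc3: BR = Z, leader payoff 0.
- Loc4: BR = Z, leader payoff 13.
Maximizing over 11, 7, 0, 13, North Co. chooses Loc4. Subgame-perfect outcome: (Loc4, Z) with payoffs (13, 20).
For the simultaneous game, intersect best replies.
North Co.'s best replies: W→Loc2; X→Loc2; Y→Loc3; Z→Loc4.
South Co.'s best replies: Loc1→Y; Loc2→Y; Loc3→Z; Loc4→Z.
The unique mutual best reply is (Loc4, Z), giving (13, 20).
Sequential outcome (Loc4, Z) coincides with the Nash profile (Loc4, Z).

yes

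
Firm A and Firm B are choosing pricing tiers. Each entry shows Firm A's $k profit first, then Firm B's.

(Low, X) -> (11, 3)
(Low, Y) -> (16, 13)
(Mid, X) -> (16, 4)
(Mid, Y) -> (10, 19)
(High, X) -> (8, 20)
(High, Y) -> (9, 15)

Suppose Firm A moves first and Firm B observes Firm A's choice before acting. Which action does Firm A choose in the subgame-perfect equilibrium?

Solve by backward induction (Firm A leads).
- Low: Firm B compares 3, 13 and picks Y; Firm A would get 16.
- Mid: Firm B compares 4, 19 and picks Y; Firm A would get 10.
- High: Firm B compares 20, 15 and picks X; Firm A would get 8.
Among 16, 10, 8, the best is 16 at Low. Subgame-perfect outcome: (Low, Y) with payoffs (16, 13).

Low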